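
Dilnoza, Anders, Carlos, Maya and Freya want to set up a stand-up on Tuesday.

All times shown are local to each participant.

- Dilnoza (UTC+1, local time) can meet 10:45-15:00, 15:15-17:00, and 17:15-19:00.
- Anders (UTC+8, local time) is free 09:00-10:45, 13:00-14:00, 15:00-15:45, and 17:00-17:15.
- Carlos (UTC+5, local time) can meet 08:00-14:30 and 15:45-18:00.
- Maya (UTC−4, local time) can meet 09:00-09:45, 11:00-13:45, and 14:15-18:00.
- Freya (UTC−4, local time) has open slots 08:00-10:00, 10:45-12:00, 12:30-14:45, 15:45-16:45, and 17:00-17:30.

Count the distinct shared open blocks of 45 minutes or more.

0

Dilnoza → UTC: 09:45–14:00, 14:15–16:00, 16:15–18:00.
Anders → UTC: 01:00–02:45, 05:00–06:00, 07:00–07:45, 09:00–09:15.
Carlos → UTC: 03:00–09:30, 10:45–13:00.
Maya → UTC: 13:00–13:45, 15:00–17:45, 18:15–22:00.
Freya → UTC: 12:00–14:00, 14:45–16:00, 16:30–18:45, 19:45–20:45, 21:00–21:30.
Dilnoza ∩ Anders: (none).
Dilnoza ∩ Anders ∩ Carlos: (none).
Dilnoza ∩ Anders ∩ Carlos ∩ Maya: (none).
Dilnoza ∩ Anders ∩ Carlos ∩ Maya ∩ Freya: (none).
Windows ≥ 45 min: (none).
That's 0 windows.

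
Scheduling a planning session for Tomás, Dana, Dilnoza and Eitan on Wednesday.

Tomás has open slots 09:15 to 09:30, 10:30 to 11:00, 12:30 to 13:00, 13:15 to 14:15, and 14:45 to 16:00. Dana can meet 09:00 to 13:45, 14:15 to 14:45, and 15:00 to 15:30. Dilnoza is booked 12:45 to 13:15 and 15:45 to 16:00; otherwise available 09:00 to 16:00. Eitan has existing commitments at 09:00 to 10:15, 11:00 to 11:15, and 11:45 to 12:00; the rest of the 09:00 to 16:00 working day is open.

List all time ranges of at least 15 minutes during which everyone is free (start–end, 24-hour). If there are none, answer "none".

Dilnoza free within 09:00–16:00: 09:00–12:45, 13:15–15:45.
Eitan free within 09:00–16:00: 10:15–11:00, 11:15–11:45, 12:00–16:00.
Tomás ∩ Dana: 09:15–09:30, 10:30–11:00, 12:30–13:00, 13:15–13:45, 15:00–15:30.
Tomás ∩ Dana ∩ Dilnoza: 09:15–09:30, 10:30–11:00, 12:30–12:45, 13:15–13:45, 15:00–15:30.
Tomás ∩ Dana ∩ Dilnoza ∩ Eitan: 10:30–11:00, 12:30–12:45, 13:15–13:45, 15:00–15:30.
Windows ≥ 15 min: 10:30–11:00, 12:30–12:45, 13:15–13:45, 15:00–15:30.

10:30–11:00, 12:30–12:45, 13:15–13:45, 15:00–15:30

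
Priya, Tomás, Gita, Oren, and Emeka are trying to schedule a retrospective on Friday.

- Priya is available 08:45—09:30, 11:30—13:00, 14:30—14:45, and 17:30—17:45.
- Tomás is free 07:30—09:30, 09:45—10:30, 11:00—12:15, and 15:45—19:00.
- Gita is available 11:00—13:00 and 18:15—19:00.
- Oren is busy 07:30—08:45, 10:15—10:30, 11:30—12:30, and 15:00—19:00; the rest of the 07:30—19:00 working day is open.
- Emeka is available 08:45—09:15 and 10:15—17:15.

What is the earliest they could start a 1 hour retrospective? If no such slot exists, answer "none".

Oren free within 07:30–19:00: 08:45–10:15, 10:30–11:30, 12:30–15:00.
Priya ∩ Tomás: 08:45–09:30, 11:30–12:15, 17:30–17:45.
Priya ∩ Tomás ∩ Gita: 11:30–12:15.
Priya ∩ Tomás ∩ Gita ∩ Oren: (none).
Priya ∩ Tomás ∩ Gita ∩ Oren ∩ Emeka: (none).
Windows ≥ 60 min: (none).

none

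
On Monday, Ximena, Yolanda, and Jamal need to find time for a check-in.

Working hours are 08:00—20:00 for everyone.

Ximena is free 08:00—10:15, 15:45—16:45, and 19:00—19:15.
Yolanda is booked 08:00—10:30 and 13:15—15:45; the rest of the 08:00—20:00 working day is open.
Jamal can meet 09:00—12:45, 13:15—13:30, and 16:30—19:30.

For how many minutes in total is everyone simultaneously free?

Yolanda free within 08:00–20:00: 10:30–13:15, 15:45–20:00.
Ximena ∩ Yolanda: 15:45–16:45, 19:00–19:15.
Ximena ∩ Yolanda ∩ Jamal: 16:30–16:45, 19:00–19:15.
Total common minutes: 15 + 15 = 30.

30 minutes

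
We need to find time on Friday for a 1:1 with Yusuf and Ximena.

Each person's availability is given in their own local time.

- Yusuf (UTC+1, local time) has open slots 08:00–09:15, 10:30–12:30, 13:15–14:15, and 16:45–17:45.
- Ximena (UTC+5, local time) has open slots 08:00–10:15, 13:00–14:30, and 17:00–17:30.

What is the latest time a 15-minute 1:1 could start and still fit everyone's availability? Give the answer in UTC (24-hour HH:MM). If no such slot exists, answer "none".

Yusuf → UTC: 07:00–08:15, 09:30–11:30, 12:15–13:15, 15:45–16:45.
Ximena → UTC: 03:00–05:15, 08:00–09:30, 12:00–12:30.
Yusuf ∩ Ximena: 08:00–08:15, 12:15–12:30.
Windows ≥ 15 min: 08:00–08:15, 12:15–12:30.
Latest start in the last window 12:15–12:30 is 12:30 − 15 min = 12:15.

12:15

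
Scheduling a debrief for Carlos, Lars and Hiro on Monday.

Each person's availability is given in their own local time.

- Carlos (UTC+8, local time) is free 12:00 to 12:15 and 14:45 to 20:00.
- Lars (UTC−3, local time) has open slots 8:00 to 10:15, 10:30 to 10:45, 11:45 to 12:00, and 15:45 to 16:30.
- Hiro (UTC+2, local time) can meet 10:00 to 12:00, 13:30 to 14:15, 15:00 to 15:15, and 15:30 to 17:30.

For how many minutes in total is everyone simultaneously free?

30 minutes

Carlos → UTC: 04:00–04:15, 06:45–12:00.
Lars → UTC: 11:00–13:15, 13:30–13:45, 14:45–15:00, 18:45–19:30.
Hiro → UTC: 08:00–10:00, 11:30–12:15, 13:00–13:15, 13:30–15:30.
Carlos ∩ Lars: 11:00–12:00.
Carlos ∩ Lars ∩ Hiro: 11:30–12:00.
Total common minutes: 30.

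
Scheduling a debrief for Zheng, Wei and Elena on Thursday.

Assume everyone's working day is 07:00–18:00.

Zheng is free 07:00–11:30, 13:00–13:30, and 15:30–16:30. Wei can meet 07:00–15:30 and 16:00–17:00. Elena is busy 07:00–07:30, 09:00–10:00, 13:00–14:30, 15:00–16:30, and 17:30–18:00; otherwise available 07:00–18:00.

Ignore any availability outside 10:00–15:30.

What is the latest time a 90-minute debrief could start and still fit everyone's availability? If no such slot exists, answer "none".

10:00

Elena free within 07:00–18:00: 07:30–09:00, 10:00–13:00, 14:30–15:00, 16:30–17:30.
Zheng ∩ Wei: 07:00–11:30, 13:00–13:30, 16:00–16:30.
Zheng ∩ Wei ∩ Elena: 07:30–09:00, 10:00–11:30.
Restricted to 10:00–15:30: 10:00–11:30.
Windows ≥ 90 min: 10:00–11:30.
Latest start in the last window 10:00–11:30 is 11:30 − 90 min = 10:00.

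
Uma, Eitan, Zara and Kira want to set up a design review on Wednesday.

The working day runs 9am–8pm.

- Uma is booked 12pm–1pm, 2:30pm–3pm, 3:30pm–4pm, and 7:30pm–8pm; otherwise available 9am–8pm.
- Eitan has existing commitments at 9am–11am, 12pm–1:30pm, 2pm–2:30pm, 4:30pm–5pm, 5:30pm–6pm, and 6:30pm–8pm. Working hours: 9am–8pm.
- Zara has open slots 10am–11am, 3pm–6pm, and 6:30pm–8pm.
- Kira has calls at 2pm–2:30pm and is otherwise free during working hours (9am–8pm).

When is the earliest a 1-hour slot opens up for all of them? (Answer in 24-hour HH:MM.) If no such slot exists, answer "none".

none

Uma free within 09:00–20:00: 09:00–12:00, 13:00–14:30, 15:00–15:30, 16:00–19:30.
Eitan free within 09:00–20:00: 11:00–12:00, 13:30–14:00, 14:30–16:30, 17:00–17:30, 18:00–18:30.
Kira free within 09:00–20:00: 09:00–14:00, 14:30–20:00.
Uma ∩ Eitan: 11:00–12:00, 13:30–14:00, 15:00–15:30, 16:00–16:30, 17:00–17:30, 18:00–18:30.
Uma ∩ Eitan ∩ Zara: 15:00–15:30, 16:00–16:30, 17:00–17:30.
Uma ∩ Eitan ∩ Zara ∩ Kira: 15:00–15:30, 16:00–16:30, 17:00–17:30.
Windows ≥ 60 min: (none).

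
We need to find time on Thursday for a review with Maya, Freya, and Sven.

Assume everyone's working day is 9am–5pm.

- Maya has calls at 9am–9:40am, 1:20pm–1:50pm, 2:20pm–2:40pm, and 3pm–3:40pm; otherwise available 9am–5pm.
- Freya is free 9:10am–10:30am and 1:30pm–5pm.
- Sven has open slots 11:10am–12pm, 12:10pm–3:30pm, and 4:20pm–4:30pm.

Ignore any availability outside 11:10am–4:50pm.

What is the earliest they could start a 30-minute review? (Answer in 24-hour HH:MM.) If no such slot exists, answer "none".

13:50

Maya free within 09:00–17:00: 09:40–13:20, 13:50–14:20, 14:40–15:00, 15:40–17:00.
Maya ∩ Freya: 09:40–10:30, 13:50–14:20, 14:40–15:00, 15:40–17:00.
Maya ∩ Freya ∩ Sven: 13:50–14:20, 14:40–15:00, 16:20–16:30.
Restricted to 11:10–16:50: 13:50–14:20, 14:40–15:00, 16:20–16:30.
Windows ≥ 30 min: 13:50–14:20.
Earliest such window starts at 13:50.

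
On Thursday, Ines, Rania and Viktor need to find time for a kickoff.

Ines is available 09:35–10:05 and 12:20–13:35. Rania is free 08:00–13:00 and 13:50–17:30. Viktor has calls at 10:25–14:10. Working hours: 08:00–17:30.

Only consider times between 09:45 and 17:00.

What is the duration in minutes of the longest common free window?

20 minutes

Viktor free within 08:00–17:30: 08:00–10:25, 14:10–17:30.
Ines ∩ Rania: 09:35–10:05, 12:20–13:00.
Ines ∩ Rania ∩ Viktor: 09:35–10:05.
Restricted to 09:45–17:00: 09:45–10:05.
Single common window of 20 minutes.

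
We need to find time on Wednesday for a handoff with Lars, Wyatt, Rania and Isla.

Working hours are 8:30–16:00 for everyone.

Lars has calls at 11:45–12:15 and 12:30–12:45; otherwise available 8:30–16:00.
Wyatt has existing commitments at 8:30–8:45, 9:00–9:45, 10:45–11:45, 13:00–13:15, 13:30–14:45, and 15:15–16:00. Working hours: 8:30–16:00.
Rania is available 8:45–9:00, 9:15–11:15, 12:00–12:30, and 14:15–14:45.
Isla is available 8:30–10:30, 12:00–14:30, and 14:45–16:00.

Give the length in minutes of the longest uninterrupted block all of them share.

Lars free within 08:30–16:00: 08:30–11:45, 12:15–12:30, 12:45–16:00.
Wyatt free within 08:30–16:00: 08:45–09:00, 09:45–10:45, 11:45–13:00, 13:15–13:30, 14:45–15:15.
Lars ∩ Wyatt: 08:45–09:00, 09:45–10:45, 12:15–12:30, 12:45–13:00, 13:15–13:30, 14:45–15:15.
Lars ∩ Wyatt ∩ Rania: 08:45–09:00, 09:45–10:45, 12:15–12:30.
Lars ∩ Wyatt ∩ Rania ∩ Isla: 08:45–09:00, 09:45–10:30, 12:15–12:30.
Common window lengths: 15, 45, 15 min; longest is 45.

45 minutes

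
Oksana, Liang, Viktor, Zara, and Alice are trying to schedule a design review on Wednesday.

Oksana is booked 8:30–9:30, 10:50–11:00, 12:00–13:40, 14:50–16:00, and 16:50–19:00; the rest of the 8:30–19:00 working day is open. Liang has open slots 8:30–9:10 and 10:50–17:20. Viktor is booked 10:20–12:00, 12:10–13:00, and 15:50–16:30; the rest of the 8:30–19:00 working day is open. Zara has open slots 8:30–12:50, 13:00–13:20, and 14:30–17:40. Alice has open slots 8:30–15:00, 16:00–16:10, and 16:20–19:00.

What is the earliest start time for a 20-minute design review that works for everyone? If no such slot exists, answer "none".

14:30

Oksana free within 08:30–19:00: 09:30–10:50, 11:00–12:00, 13:40–14:50, 16:00–16:50.
Viktor free within 08:30–19:00: 08:30–10:20, 12:00–12:10, 13:00–15:50, 16:30–19:00.
Oksana ∩ Liang: 11:00–12:00, 13:40–14:50, 16:00–16:50.
Oksana ∩ Liang ∩ Viktor: 13:40–14:50, 16:30–16:50.
Oksana ∩ Liang ∩ Viktor ∩ Zara: 14:30–14:50, 16:30–16:50.
Oksana ∩ Liang ∩ Viktor ∩ Zara ∩ Alice: 14:30–14:50, 16:30–16:50.
Windows ≥ 20 min: 14:30–14:50, 16:30–16:50.
Earliest such window starts at 14:30.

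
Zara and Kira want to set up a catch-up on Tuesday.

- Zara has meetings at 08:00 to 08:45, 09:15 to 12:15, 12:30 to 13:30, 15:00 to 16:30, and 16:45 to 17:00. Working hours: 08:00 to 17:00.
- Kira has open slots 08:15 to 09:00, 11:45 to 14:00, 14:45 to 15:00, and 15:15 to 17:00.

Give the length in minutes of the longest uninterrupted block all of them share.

Zara free within 08:00–17:00: 08:45–09:15, 12:15–12:30, 13:30–15:00, 16:30–16:45.
Zara ∩ Kira: 08:45–09:00, 12:15–12:30, 13:30–14:00, 14:45–15:00, 16:30–16:45.
Common window lengths: 15, 15, 30, 15, 15 min; longest is 30.

30 minutes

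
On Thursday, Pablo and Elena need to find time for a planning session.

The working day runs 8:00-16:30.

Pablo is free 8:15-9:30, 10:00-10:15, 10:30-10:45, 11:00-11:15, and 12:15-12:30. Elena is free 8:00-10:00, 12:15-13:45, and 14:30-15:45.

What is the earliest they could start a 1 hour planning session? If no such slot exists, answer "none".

Pablo ∩ Elena: 08:15–09:30, 12:15–12:30.
Windows ≥ 60 min: 08:15–09:30.
Earliest such window starts at 08:15.

08:15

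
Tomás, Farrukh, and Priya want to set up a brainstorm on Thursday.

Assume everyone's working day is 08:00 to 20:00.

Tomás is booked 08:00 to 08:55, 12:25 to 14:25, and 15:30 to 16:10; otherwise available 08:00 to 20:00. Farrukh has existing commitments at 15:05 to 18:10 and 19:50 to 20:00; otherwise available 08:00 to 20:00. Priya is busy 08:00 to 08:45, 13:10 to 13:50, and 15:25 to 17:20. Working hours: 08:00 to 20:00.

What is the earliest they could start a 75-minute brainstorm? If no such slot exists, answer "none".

Tomás free within 08:00–20:00: 08:55–12:25, 14:25–15:30, 16:10–20:00.
Farrukh free within 08:00–20:00: 08:00–15:05, 18:10–19:50.
Priya free within 08:00–20:00: 08:45–13:10, 13:50–15:25, 17:20–20:00.
Tomás ∩ Farrukh: 08:55–12:25, 14:25–15:05, 18:10–19:50.
Tomás ∩ Farrukh ∩ Priya: 08:55–12:25, 14:25–15:05, 18:10–19:50.
Windows ≥ 75 min: 08:55–12:25, 18:10–19:50.
Earliest such window starts at 08:55.

08:55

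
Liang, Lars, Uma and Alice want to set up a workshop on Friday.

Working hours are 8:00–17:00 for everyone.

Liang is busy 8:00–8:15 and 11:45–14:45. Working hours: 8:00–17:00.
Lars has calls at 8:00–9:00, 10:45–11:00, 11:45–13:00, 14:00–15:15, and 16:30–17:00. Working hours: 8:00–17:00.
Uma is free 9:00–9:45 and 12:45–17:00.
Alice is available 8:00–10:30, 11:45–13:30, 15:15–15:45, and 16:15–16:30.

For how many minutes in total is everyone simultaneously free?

90 minutes

Liang free within 08:00–17:00: 08:15–11:45, 14:45–17:00.
Lars free within 08:00–17:00: 09:00–10:45, 11:00–11:45, 13:00–14:00, 15:15–16:30.
Liang ∩ Lars: 09:00–10:45, 11:00–11:45, 15:15–16:30.
Liang ∩ Lars ∩ Uma: 09:00–09:45, 15:15–16:30.
Liang ∩ Lars ∩ Uma ∩ Alice: 09:00–09:45, 15:15–15:45, 16:15–16:30.
Total common minutes: 45 + 30 + 15 = 90.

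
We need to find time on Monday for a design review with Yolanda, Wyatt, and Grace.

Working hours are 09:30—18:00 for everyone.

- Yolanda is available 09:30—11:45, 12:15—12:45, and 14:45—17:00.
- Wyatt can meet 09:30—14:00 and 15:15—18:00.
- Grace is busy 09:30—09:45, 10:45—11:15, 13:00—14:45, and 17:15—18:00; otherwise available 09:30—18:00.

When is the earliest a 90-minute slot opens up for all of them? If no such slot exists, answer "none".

Grace free within 09:30–18:00: 09:45–10:45, 11:15–13:00, 14:45–17:15.
Yolanda ∩ Wyatt: 09:30–11:45, 12:15–12:45, 15:15–17:00.
Yolanda ∩ Wyatt ∩ Grace: 09:45–10:45, 11:15–11:45, 12:15–12:45, 15:15–17:00.
Windows ≥ 90 min: 15:15–17:00.
Earliest such window starts at 15:15.

15:15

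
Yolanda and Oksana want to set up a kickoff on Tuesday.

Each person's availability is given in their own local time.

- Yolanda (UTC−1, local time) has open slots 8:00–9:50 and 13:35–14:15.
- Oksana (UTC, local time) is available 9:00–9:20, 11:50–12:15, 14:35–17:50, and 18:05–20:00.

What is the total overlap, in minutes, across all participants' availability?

60 minutes

Yolanda → UTC: 09:00–10:50, 14:35–15:15.
Oksana → UTC: 09:00–09:20, 11:50–12:15, 14:35–17:50, 18:05–20:00.
Yolanda ∩ Oksana: 09:00–09:20, 14:35–15:15.
Total common minutes: 20 + 40 = 60.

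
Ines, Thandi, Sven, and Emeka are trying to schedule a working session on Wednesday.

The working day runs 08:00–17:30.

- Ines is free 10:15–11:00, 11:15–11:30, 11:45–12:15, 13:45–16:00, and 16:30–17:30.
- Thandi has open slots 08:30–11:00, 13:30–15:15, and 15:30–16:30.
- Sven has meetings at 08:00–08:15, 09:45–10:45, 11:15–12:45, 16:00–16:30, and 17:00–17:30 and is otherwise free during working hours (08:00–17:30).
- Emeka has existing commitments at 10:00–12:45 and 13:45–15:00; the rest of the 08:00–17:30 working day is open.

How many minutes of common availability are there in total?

45 minutes

Sven free within 08:00–17:30: 08:15–09:45, 10:45–11:15, 12:45–16:00, 16:30–17:00.
Emeka free within 08:00–17:30: 08:00–10:00, 12:45–13:45, 15:00–17:30.
Ines ∩ Thandi: 10:15–11:00, 13:45–15:15, 15:30–16:00.
Ines ∩ Thandi ∩ Sven: 10:45–11:00, 13:45–15:15, 15:30–16:00.
Ines ∩ Thandi ∩ Sven ∩ Emeka: 15:00–15:15, 15:30–16:00.
Total common minutes: 15 + 30 = 45.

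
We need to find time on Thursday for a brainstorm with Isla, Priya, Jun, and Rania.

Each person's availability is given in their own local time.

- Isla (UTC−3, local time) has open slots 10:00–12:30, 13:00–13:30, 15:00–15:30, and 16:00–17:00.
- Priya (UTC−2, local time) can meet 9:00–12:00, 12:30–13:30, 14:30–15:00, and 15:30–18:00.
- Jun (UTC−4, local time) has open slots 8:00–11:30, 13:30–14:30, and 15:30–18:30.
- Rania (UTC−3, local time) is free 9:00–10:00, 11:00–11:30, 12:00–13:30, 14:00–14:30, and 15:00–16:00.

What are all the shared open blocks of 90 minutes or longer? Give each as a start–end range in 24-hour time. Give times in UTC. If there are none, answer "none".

Isla → UTC: 13:00–15:30, 16:00–16:30, 18:00–18:30, 19:00–20:00.
Priya → UTC: 11:00–14:00, 14:30–15:30, 16:30–17:00, 17:30–20:00.
Jun → UTC: 12:00–15:30, 17:30–18:30, 19:30–22:30.
Rania → UTC: 12:00–13:00, 14:00–14:30, 15:00–16:30, 17:00–17:30, 18:00–19:00.
Isla ∩ Priya: 13:00–14:00, 14:30–15:30, 18:00–18:30, 19:00–20:00.
Isla ∩ Priya ∩ Jun: 13:00–14:00, 14:30–15:30, 18:00–18:30, 19:30–20:00.
Isla ∩ Priya ∩ Jun ∩ Rania: 15:00–15:30, 18:00–18:30.
Windows ≥ 90 min: (none).

none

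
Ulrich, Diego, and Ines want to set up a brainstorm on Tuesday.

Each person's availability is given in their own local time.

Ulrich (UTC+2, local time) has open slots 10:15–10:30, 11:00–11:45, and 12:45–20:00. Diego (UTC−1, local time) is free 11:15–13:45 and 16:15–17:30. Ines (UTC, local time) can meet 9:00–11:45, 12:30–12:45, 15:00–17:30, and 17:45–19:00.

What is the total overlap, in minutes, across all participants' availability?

45 minutes

Ulrich → UTC: 08:15–08:30, 09:00–09:45, 10:45–18:00.
Diego → UTC: 12:15–14:45, 17:15–18:30.
Ines → UTC: 09:00–11:45, 12:30–12:45, 15:00–17:30, 17:45–19:00.
Ulrich ∩ Diego: 12:15–14:45, 17:15–18:00.
Ulrich ∩ Diego ∩ Ines: 12:30–12:45, 17:15–17:30, 17:45–18:00.
Total common minutes: 15 + 15 + 15 = 45.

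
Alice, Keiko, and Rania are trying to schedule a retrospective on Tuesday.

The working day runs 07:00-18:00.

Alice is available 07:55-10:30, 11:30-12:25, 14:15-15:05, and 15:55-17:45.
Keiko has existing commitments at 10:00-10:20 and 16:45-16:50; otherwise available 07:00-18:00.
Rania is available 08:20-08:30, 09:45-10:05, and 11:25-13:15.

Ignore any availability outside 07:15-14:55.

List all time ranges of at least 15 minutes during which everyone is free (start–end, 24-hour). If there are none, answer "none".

09:45–10:00, 11:30–12:25

Keiko free within 07:00–18:00: 07:00–10:00, 10:20–16:45, 16:50–18:00.
Alice ∩ Keiko: 07:55–10:00, 10:20–10:30, 11:30–12:25, 14:15–15:05, 15:55–16:45, 16:50–17:45.
Alice ∩ Keiko ∩ Rania: 08:20–08:30, 09:45–10:00, 11:30–12:25.
Restricted to 07:15–14:55: 08:20–08:30, 09:45–10:00, 11:30–12:25.
Windows ≥ 15 min: 09:45–10:00, 11:30–12:25.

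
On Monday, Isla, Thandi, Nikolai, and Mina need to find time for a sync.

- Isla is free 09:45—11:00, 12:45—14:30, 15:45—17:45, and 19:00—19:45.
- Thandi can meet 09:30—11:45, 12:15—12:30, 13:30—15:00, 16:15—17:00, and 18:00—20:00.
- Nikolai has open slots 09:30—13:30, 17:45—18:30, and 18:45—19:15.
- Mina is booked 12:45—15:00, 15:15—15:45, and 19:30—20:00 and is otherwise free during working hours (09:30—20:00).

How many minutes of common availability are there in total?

Mina free within 09:30–20:00: 09:30–12:45, 15:00–15:15, 15:45–19:30.
Isla ∩ Thandi: 09:45–11:00, 13:30–14:30, 16:15–17:00, 19:00–19:45.
Isla ∩ Thandi ∩ Nikolai: 09:45–11:00, 19:00–19:15.
Isla ∩ Thandi ∩ Nikolai ∩ Mina: 09:45–11:00, 19:00–19:15.
Total common minutes: 75 + 15 = 90.

90 minutes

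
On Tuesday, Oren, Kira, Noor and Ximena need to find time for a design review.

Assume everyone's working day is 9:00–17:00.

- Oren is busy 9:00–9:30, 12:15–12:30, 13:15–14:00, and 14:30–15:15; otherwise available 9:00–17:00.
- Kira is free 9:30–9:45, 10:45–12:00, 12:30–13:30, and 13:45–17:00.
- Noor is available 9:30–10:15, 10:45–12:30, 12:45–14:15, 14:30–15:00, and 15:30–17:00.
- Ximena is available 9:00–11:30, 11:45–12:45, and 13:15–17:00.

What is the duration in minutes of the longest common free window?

Oren free within 09:00–17:00: 09:30–12:15, 12:30–13:15, 14:00–14:30, 15:15–17:00.
Oren ∩ Kira: 09:30–09:45, 10:45–12:00, 12:30–13:15, 14:00–14:30, 15:15–17:00.
Oren ∩ Kira ∩ Noor: 09:30–09:45, 10:45–12:00, 12:45–13:15, 14:00–14:15, 15:30–17:00.
Oren ∩ Kira ∩ Noor ∩ Ximena: 09:30–09:45, 10:45–11:30, 11:45–12:00, 14:00–14:15, 15:30–17:00.
Common window lengths: 15, 45, 15, 15, 90 min; longest is 90.

90 minutes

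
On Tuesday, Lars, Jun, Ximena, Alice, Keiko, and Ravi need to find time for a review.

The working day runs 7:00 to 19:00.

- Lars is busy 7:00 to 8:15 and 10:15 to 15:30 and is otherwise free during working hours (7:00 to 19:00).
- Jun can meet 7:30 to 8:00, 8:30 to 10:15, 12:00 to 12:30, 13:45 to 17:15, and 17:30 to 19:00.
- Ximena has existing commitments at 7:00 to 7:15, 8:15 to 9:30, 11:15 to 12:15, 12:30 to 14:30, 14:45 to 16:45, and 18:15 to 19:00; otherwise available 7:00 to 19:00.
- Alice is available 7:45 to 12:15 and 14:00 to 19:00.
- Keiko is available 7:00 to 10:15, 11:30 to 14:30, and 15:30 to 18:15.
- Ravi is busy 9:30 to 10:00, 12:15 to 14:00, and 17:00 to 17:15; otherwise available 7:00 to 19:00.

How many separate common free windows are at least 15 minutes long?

3

Lars free within 07:00–19:00: 08:15–10:15, 15:30–19:00.
Ximena free within 07:00–19:00: 07:15–08:15, 09:30–11:15, 12:15–12:30, 14:30–14:45, 16:45–18:15.
Ravi free within 07:00–19:00: 07:00–09:30, 10:00–12:15, 14:00–17:00, 17:15–19:00.
Lars ∩ Jun: 08:30–10:15, 15:30–17:15, 17:30–19:00.
Lars ∩ Jun ∩ Ximena: 09:30–10:15, 16:45–17:15, 17:30–18:15.
Lars ∩ Jun ∩ Ximena ∩ Alice: 09:30–10:15, 16:45–17:15, 17:30–18:15.
Lars ∩ Jun ∩ Ximena ∩ Alice ∩ Keiko: 09:30–10:15, 16:45–17:15, 17:30–18:15.
Lars ∩ Jun ∩ Ximena ∩ Alice ∩ Keiko ∩ Ravi: 10:00–10:15, 16:45–17:00, 17:30–18:15.
Windows ≥ 15 min: 10:00–10:15, 16:45–17:00, 17:30–18:15.
That's 3 windows.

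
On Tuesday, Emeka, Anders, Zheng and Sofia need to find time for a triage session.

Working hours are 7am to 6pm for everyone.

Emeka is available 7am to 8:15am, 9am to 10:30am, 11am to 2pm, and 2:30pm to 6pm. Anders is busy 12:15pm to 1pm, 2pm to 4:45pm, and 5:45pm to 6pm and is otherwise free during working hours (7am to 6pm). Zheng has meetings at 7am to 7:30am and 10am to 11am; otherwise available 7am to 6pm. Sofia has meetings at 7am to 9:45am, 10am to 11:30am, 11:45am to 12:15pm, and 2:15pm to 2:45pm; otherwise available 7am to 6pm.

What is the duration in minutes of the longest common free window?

Anders free within 07:00–18:00: 07:00–12:15, 13:00–14:00, 16:45–17:45.
Zheng free within 07:00–18:00: 07:30–10:00, 11:00–18:00.
Sofia free within 07:00–18:00: 09:45–10:00, 11:30–11:45, 12:15–14:15, 14:45–18:00.
Emeka ∩ Anders: 07:00–08:15, 09:00–10:30, 11:00–12:15, 13:00–14:00, 16:45–17:45.
Emeka ∩ Anders ∩ Zheng: 07:30–08:15, 09:00–10:00, 11:00–12:15, 13:00–14:00, 16:45–17:45.
Emeka ∩ Anders ∩ Zheng ∩ Sofia: 09:45–10:00, 11:30–11:45, 13:00–14:00, 16:45–17:45.
Common window lengths: 15, 15, 60, 60 min; longest is 60.

60 minutes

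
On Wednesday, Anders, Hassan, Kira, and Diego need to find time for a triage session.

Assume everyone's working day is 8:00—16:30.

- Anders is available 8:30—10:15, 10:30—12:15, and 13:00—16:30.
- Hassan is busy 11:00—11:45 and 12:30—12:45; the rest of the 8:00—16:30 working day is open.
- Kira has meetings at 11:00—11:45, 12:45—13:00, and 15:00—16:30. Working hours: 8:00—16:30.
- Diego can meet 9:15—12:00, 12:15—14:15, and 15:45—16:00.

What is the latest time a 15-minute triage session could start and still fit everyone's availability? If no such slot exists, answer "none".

14:00

Hassan free within 08:00–16:30: 08:00–11:00, 11:45–12:30, 12:45–16:30.
Kira free within 08:00–16:30: 08:00–11:00, 11:45–12:45, 13:00–15:00.
Anders ∩ Hassan: 08:30–10:15, 10:30–11:00, 11:45–12:15, 13:00–16:30.
Anders ∩ Hassan ∩ Kira: 08:30–10:15, 10:30–11:00, 11:45–12:15, 13:00–15:00.
Anders ∩ Hassan ∩ Kira ∩ Diego: 09:15–10:15, 10:30–11:00, 11:45–12:00, 13:00–14:15.
Windows ≥ 15 min: 09:15–10:15, 10:30–11:00, 11:45–12:00, 13:00–14:15.
Latest start in the last window 13:00–14:15 is 14:15 − 15 min = 14:00.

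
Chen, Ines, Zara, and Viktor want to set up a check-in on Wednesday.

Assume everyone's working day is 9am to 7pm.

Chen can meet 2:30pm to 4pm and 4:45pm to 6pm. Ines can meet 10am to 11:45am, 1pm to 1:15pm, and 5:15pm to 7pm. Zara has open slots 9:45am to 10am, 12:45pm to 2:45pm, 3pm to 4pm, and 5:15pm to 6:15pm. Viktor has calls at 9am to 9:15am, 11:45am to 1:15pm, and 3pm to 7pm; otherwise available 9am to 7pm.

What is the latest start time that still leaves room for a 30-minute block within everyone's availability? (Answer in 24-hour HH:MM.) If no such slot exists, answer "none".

Viktor free within 09:00–19:00: 09:15–11:45, 13:15–15:00.
Chen ∩ Ines: 17:15–18:00.
Chen ∩ Ines ∩ Zara: 17:15–18:00.
Chen ∩ Ines ∩ Zara ∩ Viktor: (none).
Windows ≥ 30 min: (none).

none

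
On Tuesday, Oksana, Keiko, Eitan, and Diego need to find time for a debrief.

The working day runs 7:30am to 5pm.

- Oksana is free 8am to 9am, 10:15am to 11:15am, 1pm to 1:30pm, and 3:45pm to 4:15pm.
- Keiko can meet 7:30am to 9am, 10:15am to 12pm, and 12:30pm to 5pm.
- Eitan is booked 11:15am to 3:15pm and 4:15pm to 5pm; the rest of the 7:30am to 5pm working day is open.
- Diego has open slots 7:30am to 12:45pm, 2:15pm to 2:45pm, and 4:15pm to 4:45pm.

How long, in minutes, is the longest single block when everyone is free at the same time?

60 minutes

Eitan free within 07:30–17:00: 07:30–11:15, 15:15–16:15.
Oksana ∩ Keiko: 08:00–09:00, 10:15–11:15, 13:00–13:30, 15:45–16:15.
Oksana ∩ Keiko ∩ Eitan: 08:00–09:00, 10:15–11:15, 15:45–16:15.
Oksana ∩ Keiko ∩ Eitan ∩ Diego: 08:00–09:00, 10:15–11:15.
Common window lengths: 60, 60 min; longest is 60.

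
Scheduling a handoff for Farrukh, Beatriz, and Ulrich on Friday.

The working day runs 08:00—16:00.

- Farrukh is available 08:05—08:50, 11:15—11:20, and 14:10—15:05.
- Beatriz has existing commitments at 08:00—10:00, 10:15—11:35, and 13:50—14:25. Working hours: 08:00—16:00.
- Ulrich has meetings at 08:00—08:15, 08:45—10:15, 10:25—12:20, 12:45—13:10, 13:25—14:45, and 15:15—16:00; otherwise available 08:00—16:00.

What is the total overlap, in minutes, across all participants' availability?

Beatriz free within 08:00–16:00: 10:00–10:15, 11:35–13:50, 14:25–16:00.
Ulrich free within 08:00–16:00: 08:15–08:45, 10:15–10:25, 12:20–12:45, 13:10–13:25, 14:45–15:15.
Farrukh ∩ Beatriz: 14:25–15:05.
Farrukh ∩ Beatriz ∩ Ulrich: 14:45–15:05.
Total common minutes: 20.

20 minutes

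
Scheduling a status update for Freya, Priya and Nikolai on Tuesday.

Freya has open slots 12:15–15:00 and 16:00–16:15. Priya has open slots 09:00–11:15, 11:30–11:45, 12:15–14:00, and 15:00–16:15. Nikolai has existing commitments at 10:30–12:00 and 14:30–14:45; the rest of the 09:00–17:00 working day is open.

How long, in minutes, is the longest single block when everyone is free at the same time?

Nikolai free within 09:00–17:00: 09:00–10:30, 12:00–14:30, 14:45–17:00.
Freya ∩ Priya: 12:15–14:00, 16:00–16:15.
Freya ∩ Priya ∩ Nikolai: 12:15–14:00, 16:00–16:15.
Common window lengths: 105, 15 min; longest is 105.

105 minutes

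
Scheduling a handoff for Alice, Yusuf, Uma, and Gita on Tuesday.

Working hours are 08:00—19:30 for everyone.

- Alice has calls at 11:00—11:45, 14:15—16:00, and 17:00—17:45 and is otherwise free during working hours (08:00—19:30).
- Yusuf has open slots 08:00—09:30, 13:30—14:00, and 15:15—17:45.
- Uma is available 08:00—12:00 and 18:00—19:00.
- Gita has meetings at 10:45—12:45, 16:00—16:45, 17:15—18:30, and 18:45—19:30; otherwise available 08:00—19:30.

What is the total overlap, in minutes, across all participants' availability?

90 minutes

Alice free within 08:00–19:30: 08:00–11:00, 11:45–14:15, 16:00–17:00, 17:45–19:30.
Gita free within 08:00–19:30: 08:00–10:45, 12:45–16:00, 16:45–17:15, 18:30–18:45.
Alice ∩ Yusuf: 08:00–09:30, 13:30–14:00, 16:00–17:00.
Alice ∩ Yusuf ∩ Uma: 08:00–09:30.
Alice ∩ Yusuf ∩ Uma ∩ Gita: 08:00–09:30.
Total common minutes: 90.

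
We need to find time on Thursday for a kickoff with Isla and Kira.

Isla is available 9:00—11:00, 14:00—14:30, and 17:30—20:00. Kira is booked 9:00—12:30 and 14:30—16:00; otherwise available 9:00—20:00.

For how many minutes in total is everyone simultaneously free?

Kira free within 09:00–20:00: 12:30–14:30, 16:00–20:00.
Isla ∩ Kira: 14:00–14:30, 17:30–20:00.
Total common minutes: 30 + 150 = 180.

180 minutes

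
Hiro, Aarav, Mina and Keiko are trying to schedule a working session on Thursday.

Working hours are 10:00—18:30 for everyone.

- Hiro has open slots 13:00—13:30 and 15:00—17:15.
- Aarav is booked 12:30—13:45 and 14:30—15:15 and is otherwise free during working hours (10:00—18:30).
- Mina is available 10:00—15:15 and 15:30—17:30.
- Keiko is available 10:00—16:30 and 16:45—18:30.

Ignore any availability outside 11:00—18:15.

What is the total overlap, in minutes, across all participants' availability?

90 minutes

Aarav free within 10:00–18:30: 10:00–12:30, 13:45–14:30, 15:15–18:30.
Hiro ∩ Aarav: 15:15–17:15.
Hiro ∩ Aarav ∩ Mina: 15:30–17:15.
Hiro ∩ Aarav ∩ Mina ∩ Keiko: 15:30–16:30, 16:45–17:15.
Restricted to 11:00–18:15: 15:30–16:30, 16:45–17:15.
Total common minutes: 60 + 30 = 90.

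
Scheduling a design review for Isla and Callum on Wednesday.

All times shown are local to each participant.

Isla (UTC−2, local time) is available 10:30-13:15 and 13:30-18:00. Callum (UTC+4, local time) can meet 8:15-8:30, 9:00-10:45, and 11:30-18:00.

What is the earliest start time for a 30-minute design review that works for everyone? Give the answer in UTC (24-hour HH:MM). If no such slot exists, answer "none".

Isla → UTC: 12:30–15:15, 15:30–20:00.
Callum → UTC: 04:15–04:30, 05:00–06:45, 07:30–14:00.
Isla ∩ Callum: 12:30–14:00.
Windows ≥ 30 min: 12:30–14:00.
Earliest such window starts at 12:30.

12:30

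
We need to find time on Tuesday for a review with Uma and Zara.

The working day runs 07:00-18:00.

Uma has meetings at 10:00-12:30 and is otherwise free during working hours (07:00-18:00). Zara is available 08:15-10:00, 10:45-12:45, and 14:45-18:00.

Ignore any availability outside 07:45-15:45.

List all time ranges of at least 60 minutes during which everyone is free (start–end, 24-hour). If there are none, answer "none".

Uma free within 07:00–18:00: 07:00–10:00, 12:30–18:00.
Uma ∩ Zara: 08:15–10:00, 12:30–12:45, 14:45–18:00.
Restricted to 07:45–15:45: 08:15–10:00, 12:30–12:45, 14:45–15:45.
Windows ≥ 60 min: 08:15–10:00, 14:45–15:45.

08:15–10:00, 14:45–15:45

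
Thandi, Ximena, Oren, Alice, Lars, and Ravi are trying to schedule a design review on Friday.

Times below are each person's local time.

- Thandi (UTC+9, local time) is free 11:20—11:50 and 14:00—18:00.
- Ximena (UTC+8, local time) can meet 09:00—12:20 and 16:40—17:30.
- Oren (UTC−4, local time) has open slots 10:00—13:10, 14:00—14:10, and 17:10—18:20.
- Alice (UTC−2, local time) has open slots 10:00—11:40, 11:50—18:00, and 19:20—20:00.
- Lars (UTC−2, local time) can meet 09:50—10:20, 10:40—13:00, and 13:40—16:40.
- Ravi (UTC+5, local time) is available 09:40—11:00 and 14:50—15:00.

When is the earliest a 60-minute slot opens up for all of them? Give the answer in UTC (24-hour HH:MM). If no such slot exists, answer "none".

Thandi → UTC: 02:20–02:50, 05:00–09:00.
Ximena → UTC: 01:00–04:20, 08:40–09:30.
Oren → UTC: 14:00–17:10, 18:00–18:10, 21:10–22:20.
Alice → UTC: 12:00–13:40, 13:50–20:00, 21:20–22:00.
Lars → UTC: 11:50–12:20, 12:40–15:00, 15:40–18:40.
Ravi → UTC: 04:40–06:00, 09:50–10:00.
Thandi ∩ Ximena: 02:20–02:50, 08:40–09:00.
Thandi ∩ Ximena ∩ Oren: (none).
Thandi ∩ Ximena ∩ Oren ∩ Alice: (none).
Thandi ∩ Ximena ∩ Oren ∩ Alice ∩ Lars: (none).
Thandi ∩ Ximena ∩ Oren ∩ Alice ∩ Lars ∩ Ravi: (none).
Windows ≥ 60 min: (none).

none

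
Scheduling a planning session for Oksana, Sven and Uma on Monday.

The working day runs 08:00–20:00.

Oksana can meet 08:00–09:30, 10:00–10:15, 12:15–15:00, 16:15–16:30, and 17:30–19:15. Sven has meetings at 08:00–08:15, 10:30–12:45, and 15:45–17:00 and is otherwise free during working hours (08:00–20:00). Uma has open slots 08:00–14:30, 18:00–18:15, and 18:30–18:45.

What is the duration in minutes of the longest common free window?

105 minutes

Sven free within 08:00–20:00: 08:15–10:30, 12:45–15:45, 17:00–20:00.
Oksana ∩ Sven: 08:15–09:30, 10:00–10:15, 12:45–15:00, 17:30–19:15.
Oksana ∩ Sven ∩ Uma: 08:15–09:30, 10:00–10:15, 12:45–14:30, 18:00–18:15, 18:30–18:45.
Common window lengths: 75, 15, 105, 15, 15 min; longest is 105.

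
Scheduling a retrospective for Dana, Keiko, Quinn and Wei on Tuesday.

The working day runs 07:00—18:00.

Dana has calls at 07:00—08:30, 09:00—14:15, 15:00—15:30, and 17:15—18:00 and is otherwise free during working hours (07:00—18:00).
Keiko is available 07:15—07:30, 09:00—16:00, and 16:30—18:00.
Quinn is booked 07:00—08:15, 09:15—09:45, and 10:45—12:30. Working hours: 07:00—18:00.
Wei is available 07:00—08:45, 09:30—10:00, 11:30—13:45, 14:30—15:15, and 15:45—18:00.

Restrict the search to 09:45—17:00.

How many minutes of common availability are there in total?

Dana free within 07:00–18:00: 08:30–09:00, 14:15–15:00, 15:30–17:15.
Quinn free within 07:00–18:00: 08:15–09:15, 09:45–10:45, 12:30–18:00.
Dana ∩ Keiko: 14:15–15:00, 15:30–16:00, 16:30–17:15.
Dana ∩ Keiko ∩ Quinn: 14:15–15:00, 15:30–16:00, 16:30–17:15.
Dana ∩ Keiko ∩ Quinn ∩ Wei: 14:30–15:00, 15:45–16:00, 16:30–17:15.
Restricted to 09:45–17:00: 14:30–15:00, 15:45–16:00, 16:30–17:00.
Total common minutes: 30 + 15 + 30 = 75.

75 minutes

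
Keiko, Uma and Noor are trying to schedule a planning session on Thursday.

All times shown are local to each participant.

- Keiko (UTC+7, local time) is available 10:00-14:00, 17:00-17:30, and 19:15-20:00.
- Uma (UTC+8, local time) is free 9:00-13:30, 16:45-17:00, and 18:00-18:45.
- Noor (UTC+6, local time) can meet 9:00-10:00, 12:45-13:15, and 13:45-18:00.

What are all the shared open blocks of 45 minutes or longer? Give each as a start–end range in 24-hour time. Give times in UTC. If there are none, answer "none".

03:00–04:00

Keiko → UTC: 03:00–07:00, 10:00–10:30, 12:15–13:00.
Uma → UTC: 01:00–05:30, 08:45–09:00, 10:00–10:45.
Noor → UTC: 03:00–04:00, 06:45–07:15, 07:45–12:00.
Keiko ∩ Uma: 03:00–05:30, 10:00–10:30.
Keiko ∩ Uma ∩ Noor: 03:00–04:00, 10:00–10:30.
Windows ≥ 45 min: 03:00–04:00.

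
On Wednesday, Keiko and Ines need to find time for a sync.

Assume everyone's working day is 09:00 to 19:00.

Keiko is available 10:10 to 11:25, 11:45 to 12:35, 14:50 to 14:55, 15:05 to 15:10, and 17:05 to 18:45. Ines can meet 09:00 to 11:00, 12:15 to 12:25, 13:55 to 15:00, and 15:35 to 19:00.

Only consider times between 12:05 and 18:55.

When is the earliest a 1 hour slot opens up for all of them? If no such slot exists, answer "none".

Keiko ∩ Ines: 10:10–11:00, 12:15–12:25, 14:50–14:55, 17:05–18:45.
Restricted to 12:05–18:55: 12:15–12:25, 14:50–14:55, 17:05–18:45.
Windows ≥ 60 min: 17:05–18:45.
Earliest such window starts at 17:05.

17:05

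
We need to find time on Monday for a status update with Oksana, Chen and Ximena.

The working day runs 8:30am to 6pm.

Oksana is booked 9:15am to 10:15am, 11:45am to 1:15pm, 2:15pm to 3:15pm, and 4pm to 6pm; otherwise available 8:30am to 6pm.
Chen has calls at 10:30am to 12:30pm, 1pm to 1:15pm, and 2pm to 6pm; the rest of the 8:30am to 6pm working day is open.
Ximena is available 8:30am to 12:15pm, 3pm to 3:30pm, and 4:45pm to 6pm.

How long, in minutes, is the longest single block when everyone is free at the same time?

45 minutes

Oksana free within 08:30–18:00: 08:30–09:15, 10:15–11:45, 13:15–14:15, 15:15–16:00.
Chen free within 08:30–18:00: 08:30–10:30, 12:30–13:00, 13:15–14:00.
Oksana ∩ Chen: 08:30–09:15, 10:15–10:30, 13:15–14:00.
Oksana ∩ Chen ∩ Ximena: 08:30–09:15, 10:15–10:30.
Common window lengths: 45, 15 min; longest is 45.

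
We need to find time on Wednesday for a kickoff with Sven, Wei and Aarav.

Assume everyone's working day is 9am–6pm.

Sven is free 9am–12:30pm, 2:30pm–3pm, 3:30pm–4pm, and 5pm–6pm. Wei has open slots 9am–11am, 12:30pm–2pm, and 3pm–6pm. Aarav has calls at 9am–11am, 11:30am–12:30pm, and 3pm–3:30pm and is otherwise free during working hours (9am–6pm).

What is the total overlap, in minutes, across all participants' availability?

90 minutes

Aarav free within 09:00–18:00: 11:00–11:30, 12:30–15:00, 15:30–18:00.
Sven ∩ Wei: 09:00–11:00, 15:30–16:00, 17:00–18:00.
Sven ∩ Wei ∩ Aarav: 15:30–16:00, 17:00–18:00.
Total common minutes: 30 + 60 = 90.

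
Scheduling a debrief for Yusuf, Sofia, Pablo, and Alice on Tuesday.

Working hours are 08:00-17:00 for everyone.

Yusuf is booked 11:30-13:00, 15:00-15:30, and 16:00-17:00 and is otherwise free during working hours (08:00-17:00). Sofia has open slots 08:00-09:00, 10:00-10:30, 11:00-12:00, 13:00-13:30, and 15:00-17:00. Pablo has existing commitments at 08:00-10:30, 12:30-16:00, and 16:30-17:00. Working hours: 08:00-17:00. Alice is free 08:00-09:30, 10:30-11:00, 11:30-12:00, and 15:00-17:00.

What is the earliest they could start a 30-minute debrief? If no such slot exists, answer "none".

Yusuf free within 08:00–17:00: 08:00–11:30, 13:00–15:00, 15:30–16:00.
Pablo free within 08:00–17:00: 10:30–12:30, 16:00–16:30.
Yusuf ∩ Sofia: 08:00–09:00, 10:00–10:30, 11:00–11:30, 13:00–13:30, 15:30–16:00.
Yusuf ∩ Sofia ∩ Pablo: 11:00–11:30.
Yusuf ∩ Sofia ∩ Pablo ∩ Alice: (none).
Windows ≥ 30 min: (none).

none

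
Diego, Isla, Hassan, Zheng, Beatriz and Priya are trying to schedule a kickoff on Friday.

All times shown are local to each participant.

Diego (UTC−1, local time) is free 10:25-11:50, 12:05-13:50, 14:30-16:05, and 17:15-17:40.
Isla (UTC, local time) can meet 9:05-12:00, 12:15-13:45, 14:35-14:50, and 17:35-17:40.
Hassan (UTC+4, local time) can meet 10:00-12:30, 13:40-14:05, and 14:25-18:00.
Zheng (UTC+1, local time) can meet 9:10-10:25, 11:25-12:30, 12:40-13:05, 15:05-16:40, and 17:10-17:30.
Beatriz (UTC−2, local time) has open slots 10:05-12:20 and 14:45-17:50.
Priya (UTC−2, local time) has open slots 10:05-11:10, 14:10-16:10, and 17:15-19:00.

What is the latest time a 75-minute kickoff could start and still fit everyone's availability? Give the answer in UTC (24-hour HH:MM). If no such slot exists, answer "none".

none

Diego → UTC: 11:25–12:50, 13:05–14:50, 15:30–17:05, 18:15–18:40.
Isla → UTC: 09:05–12:00, 12:15–13:45, 14:35–14:50, 17:35–17:40.
Hassan → UTC: 06:00–08:30, 09:40–10:05, 10:25–14:00.
Zheng → UTC: 08:10–09:25, 10:25–11:30, 11:40–12:05, 14:05–15:40, 16:10–16:30.
Beatriz → UTC: 12:05–14:20, 16:45–19:50.
Priya → UTC: 12:05–13:10, 16:10–18:10, 19:15–21:00.
Diego ∩ Isla: 11:25–12:00, 12:15–12:50, 13:05–13:45, 14:35–14:50.
Diego ∩ Isla ∩ Hassan: 11:25–12:00, 12:15–12:50, 13:05–13:45.
Diego ∩ Isla ∩ Hassan ∩ Zheng: 11:25–11:30, 11:40–12:00.
Diego ∩ Isla ∩ Hassan ∩ Zheng ∩ Beatriz: (none).
Diego ∩ Isla ∩ Hassan ∩ Zheng ∩ Beatriz ∩ Priya: (none).
Windows ≥ 75 min: (none).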